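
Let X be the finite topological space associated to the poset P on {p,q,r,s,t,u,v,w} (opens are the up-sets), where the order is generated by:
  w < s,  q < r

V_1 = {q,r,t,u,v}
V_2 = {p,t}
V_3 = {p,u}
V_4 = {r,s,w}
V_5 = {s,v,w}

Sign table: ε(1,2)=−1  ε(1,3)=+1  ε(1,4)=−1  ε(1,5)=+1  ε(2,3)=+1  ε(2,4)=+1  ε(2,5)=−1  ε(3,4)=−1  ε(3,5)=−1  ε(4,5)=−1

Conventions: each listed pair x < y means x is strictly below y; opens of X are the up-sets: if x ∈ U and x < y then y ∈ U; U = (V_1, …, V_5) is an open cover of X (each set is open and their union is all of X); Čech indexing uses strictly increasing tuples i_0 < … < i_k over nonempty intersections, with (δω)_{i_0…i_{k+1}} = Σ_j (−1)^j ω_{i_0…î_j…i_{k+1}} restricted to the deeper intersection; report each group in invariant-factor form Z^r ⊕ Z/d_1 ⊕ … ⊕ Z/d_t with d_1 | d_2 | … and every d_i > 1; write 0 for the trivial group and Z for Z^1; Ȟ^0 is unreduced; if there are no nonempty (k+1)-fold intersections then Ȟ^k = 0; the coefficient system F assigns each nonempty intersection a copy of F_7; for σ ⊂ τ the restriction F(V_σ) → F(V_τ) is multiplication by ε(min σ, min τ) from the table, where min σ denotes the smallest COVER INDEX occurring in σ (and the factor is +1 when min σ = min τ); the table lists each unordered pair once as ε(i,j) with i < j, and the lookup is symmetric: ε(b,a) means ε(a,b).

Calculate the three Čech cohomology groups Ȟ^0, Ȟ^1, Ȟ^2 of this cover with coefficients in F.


Ȟ^0 ≅ 0, Ȟ^1 ≅ Z/7 and Ȟ^2 ≅ 0

intersection data:
  V12={t} V13={u} V14={r} V15={v} V23={p} V45={s,w}
C dims 5,6; δ0: rk_F7 5
Ȟ^0 = (5 − 5) − 0 = 0, so Ȟ^0 ≅ 0
Ȟ^1 = (6 − 0) − 5 = 1, so Ȟ^1 ≅ Z/7
Ȟ^2 = (0 − 0) − 0 = 0, so Ȟ^2 ≅ 0


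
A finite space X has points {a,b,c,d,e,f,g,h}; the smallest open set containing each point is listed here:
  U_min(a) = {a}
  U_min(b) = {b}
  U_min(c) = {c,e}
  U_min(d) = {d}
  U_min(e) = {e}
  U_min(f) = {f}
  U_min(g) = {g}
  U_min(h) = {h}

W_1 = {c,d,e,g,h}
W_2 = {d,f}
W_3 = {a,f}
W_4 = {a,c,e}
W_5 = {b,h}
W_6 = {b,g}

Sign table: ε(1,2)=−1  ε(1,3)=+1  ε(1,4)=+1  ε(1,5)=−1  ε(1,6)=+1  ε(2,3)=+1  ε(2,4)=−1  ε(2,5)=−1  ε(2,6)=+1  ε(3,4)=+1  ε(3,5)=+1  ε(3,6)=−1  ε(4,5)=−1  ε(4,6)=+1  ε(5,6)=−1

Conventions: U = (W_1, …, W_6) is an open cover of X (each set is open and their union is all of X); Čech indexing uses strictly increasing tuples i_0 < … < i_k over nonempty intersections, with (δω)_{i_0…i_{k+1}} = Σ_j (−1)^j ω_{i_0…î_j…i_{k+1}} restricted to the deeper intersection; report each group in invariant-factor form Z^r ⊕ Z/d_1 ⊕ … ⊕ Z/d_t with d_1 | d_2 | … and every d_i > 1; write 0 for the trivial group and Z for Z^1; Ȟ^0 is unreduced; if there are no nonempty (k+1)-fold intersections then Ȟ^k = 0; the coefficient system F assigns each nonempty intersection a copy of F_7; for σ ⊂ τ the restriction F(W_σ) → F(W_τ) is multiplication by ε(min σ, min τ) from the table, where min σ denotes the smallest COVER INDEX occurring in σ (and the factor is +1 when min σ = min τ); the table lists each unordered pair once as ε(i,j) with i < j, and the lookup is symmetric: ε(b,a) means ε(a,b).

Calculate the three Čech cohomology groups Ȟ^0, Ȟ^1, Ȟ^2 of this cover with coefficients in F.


nonempty overlaps:
  W12={d} W14={c,e} W15={h} W16={g} W23={f} W34={a} W56={b}
C dims 6,7; δ0: rk_F7 6
degree 0: 6−6−0 = 0 → Ȟ^0 ≅ 0
degree 1: 7−0−6 = 1 → Ȟ^1 ≅ Z/7
degree 2: 0−0−0 = 0 → Ȟ^2 ≅ 0

Ȟ^0(U;F) ≅ 0; Ȟ^1(U;F) ≅ Z/7; Ȟ^2(U;F) ≅ 0


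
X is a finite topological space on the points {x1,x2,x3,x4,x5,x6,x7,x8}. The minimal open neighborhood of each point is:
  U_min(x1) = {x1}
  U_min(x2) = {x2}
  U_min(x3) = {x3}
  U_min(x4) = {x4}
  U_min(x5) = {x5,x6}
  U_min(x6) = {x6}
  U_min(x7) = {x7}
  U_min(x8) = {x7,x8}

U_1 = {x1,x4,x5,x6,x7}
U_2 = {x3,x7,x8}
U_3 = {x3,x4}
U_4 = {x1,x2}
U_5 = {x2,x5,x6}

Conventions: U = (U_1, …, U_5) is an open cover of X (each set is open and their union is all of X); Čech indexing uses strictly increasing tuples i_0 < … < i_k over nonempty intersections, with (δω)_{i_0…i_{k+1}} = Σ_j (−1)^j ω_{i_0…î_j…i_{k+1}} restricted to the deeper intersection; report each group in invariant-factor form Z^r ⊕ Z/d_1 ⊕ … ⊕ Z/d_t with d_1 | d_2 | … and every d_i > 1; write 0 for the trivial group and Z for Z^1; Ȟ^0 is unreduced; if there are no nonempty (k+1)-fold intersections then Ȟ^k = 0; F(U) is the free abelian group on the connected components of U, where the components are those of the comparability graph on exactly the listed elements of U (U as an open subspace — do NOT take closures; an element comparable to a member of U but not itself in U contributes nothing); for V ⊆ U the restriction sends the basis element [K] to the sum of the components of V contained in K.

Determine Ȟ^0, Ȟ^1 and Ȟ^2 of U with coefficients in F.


intersection data:
  U12={x7} U13={x4} U14={x1} U15={x5,x6} U23={x3} U45={x2}
components per intersection:
  U1: {x1} {x4} {x5,x6} {x7}
  U2: {x3} {x7,x8}
  U3: {x3} {x4}
  U4: {x1} {x2}
  U5: {x2} {x5,x6}
  U12: {x7}
  U13: {x4}
  U14: {x1}
  U15: {x5,x6}
  U23: {x3}
  U45: {x2}
C dims 12,6; δ0: rk 6, SNF 1^6
Ȟ^0 = (12 − 6) − 0 = 6, so Ȟ^0 ≅ Z^6
Ȟ^1 = (6 − 0) − 6 = 0, so Ȟ^1 ≅ 0
Ȟ^2 = (0 − 0) − 0 = 0, so Ȟ^2 ≅ 0

Ȟ^0 ≅ Z^6,  Ȟ^1 ≅ 0,  Ȟ^2 ≅ 0


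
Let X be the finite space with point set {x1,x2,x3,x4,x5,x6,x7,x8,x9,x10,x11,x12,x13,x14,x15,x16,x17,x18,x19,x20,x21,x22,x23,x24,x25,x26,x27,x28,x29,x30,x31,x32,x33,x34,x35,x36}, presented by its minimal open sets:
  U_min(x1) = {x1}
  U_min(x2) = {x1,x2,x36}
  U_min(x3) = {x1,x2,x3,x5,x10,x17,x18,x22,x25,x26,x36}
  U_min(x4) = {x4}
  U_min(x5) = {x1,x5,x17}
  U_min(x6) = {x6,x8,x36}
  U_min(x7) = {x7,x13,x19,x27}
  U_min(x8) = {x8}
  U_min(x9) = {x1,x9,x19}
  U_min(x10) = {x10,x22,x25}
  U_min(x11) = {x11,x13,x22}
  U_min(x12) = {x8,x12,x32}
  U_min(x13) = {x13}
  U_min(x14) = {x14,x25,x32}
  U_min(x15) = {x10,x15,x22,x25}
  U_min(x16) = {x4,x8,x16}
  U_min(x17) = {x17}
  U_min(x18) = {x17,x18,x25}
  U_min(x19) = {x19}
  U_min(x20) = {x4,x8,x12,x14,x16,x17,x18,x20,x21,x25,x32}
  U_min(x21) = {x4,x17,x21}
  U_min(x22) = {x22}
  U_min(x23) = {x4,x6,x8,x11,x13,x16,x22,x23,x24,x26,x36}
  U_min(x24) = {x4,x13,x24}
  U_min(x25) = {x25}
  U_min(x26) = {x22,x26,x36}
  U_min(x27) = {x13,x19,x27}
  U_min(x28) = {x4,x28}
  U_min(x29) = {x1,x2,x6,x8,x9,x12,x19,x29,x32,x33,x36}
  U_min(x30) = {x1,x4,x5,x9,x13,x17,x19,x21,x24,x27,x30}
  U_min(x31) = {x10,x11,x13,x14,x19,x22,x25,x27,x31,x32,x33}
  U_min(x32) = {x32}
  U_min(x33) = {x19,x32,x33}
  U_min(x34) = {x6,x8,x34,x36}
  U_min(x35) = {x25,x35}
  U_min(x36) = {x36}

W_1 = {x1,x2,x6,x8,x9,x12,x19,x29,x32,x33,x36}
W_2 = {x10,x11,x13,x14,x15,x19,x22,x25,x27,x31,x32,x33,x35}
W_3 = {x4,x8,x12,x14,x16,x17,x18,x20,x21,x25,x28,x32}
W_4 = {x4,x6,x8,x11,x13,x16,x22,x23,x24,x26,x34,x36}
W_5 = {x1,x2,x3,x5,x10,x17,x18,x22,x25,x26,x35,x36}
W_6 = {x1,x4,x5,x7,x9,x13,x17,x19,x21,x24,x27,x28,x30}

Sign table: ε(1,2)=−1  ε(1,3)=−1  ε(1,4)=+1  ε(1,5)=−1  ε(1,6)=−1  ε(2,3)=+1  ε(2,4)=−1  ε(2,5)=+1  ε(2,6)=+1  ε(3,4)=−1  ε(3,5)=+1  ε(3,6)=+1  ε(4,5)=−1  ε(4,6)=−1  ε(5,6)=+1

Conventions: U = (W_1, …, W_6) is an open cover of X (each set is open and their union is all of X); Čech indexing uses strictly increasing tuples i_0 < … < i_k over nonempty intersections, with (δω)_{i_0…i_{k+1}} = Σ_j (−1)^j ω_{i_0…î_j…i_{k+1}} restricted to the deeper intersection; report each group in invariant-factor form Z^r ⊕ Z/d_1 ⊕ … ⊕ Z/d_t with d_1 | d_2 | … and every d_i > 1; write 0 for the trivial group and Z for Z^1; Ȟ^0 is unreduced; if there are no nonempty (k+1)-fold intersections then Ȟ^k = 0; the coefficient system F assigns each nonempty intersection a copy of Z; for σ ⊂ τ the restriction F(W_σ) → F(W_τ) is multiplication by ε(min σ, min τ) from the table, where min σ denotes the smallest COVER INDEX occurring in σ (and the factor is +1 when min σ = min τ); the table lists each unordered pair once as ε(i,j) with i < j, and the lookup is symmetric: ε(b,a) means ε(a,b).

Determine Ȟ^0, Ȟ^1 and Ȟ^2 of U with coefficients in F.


Ȟ^0 ≅ Z; Ȟ^1 ≅ 0; Ȟ^2 ≅ Z/2

nerve of the cover:
  W12={x19,x32,x33} W13={x8,x12,x32} W14={x6,x8,x36} W15={x1,x2,x36} W16={x1,x9,x19} W23={x14,x25,x32} W24={x11,x13,x22} W25={x10,x22,x25,x35} W26={x13,x19,x27} W34={x4,x8,x16} W35={x17,x18,x25} W36={x4,x17,x21,x28} W45={x22,x26,x36} W46={x4,x13,x24} W56={x1,x5,x17}
  W123={x32} W126={x19} W134={x8} W145={x36} W156={x1} W235={x25} W245={x22} W246={x13} W346={x4} W356={x17}
C dims 6,15,10; δ0: rk 5, SNF 1^5; δ1: rk 10, SNF 1^9·2
Ȟ^0 = (6 − 5) − 0 = 1, so Ȟ^0 ≅ Z
Ȟ^1 = (15 − 10) − 5 = 0, so Ȟ^1 ≅ 0
Ȟ^2 = (10 − 0) − 10 = 0 plus torsion [2], so Ȟ^2 ≅ Z/2


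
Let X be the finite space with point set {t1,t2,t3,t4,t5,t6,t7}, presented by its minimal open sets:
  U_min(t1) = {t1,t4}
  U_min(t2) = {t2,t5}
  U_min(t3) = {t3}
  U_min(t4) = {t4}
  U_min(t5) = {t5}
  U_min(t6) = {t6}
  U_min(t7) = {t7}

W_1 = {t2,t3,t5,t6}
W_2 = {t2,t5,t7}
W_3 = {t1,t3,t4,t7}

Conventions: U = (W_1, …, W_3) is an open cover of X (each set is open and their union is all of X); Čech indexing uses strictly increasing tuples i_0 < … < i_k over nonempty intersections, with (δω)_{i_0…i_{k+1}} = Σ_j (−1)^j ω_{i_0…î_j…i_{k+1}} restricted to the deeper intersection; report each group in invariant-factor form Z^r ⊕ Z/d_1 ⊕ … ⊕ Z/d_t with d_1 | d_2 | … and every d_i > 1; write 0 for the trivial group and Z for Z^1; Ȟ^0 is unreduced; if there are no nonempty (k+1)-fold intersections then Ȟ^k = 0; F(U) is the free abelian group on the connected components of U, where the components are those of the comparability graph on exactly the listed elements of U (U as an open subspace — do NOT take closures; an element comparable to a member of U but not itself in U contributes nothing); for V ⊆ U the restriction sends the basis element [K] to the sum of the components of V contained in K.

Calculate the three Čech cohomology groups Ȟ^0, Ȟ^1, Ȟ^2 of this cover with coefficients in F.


Ȟ^0 ≅ Z^5, Ȟ^1 ≅ 0 and Ȟ^2 ≅ 0

nerve simplices:
  W12={t2,t5} W13={t3} W23={t7}
components per intersection:
  W1: {t2,t5} {t3} {t6}
  W2: {t2,t5} {t7}
  W3: {t1,t4} {t3} {t7}
  W12: {t2,t5}
  W13: {t3}
  W23: {t7}
C dims 8,3; δ0: rk 3, SNF 1^3
degree 0: 8−3−0 = 5 → Ȟ^0 ≅ Z^5
degree 1: 3−0−3 = 0 → Ȟ^1 ≅ 0
degree 2: 0−0−0 = 0 → Ȟ^2 ≅ 0


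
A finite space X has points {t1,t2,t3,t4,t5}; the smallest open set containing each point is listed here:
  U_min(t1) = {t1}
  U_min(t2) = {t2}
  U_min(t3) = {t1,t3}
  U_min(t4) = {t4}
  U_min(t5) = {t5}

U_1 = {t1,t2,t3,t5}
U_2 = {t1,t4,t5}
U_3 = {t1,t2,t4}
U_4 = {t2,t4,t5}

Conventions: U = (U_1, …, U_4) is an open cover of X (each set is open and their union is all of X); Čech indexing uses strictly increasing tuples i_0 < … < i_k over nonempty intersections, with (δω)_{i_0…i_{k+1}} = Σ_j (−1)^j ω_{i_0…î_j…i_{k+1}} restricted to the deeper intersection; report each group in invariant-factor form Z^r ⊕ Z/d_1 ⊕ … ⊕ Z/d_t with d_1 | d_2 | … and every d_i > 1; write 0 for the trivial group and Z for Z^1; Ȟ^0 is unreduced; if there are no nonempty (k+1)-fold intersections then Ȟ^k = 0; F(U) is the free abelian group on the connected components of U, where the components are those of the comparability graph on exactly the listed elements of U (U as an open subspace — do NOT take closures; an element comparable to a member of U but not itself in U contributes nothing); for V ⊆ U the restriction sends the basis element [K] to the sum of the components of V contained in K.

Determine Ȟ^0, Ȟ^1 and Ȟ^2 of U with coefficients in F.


Ȟ^0(U;F) ≅ Z^4,  Ȟ^1(U;F) ≅ 0,  Ȟ^2(U;F) ≅ 0

nerve simplices:
  U12={t1,t5} U13={t1,t2} U14={t2,t5} U23={t1,t4} U24={t4,t5} U34={t2,t4}
  U123={t1} U124={t5} U134={t2} U234={t4}
components per intersection:
  U1: {t1,t3} {t2} {t5}
  U2: {t1} {t4} {t5}
  U3: {t1} {t2} {t4}
  U4: {t2} {t4} {t5}
  U12: {t1} {t5}
  U13: {t1} {t2}
  U14: {t2} {t5}
  U23: {t1} {t4}
  U24: {t4} {t5}
  U34: {t2} {t4}
  U123: {t1}
  U124: {t5}
  U134: {t2}
  U234: {t4}
C dims 12,12,4; δ0: rk 8, SNF 1^8; δ1: rk 4, SNF 1^4
degree 0: 12−8−0 = 4 → Ȟ^0 ≅ Z^4
degree 1: 12−4−8 = 0 → Ȟ^1 ≅ 0
degree 2: 4−0−4 = 0 → Ȟ^2 ≅ 0


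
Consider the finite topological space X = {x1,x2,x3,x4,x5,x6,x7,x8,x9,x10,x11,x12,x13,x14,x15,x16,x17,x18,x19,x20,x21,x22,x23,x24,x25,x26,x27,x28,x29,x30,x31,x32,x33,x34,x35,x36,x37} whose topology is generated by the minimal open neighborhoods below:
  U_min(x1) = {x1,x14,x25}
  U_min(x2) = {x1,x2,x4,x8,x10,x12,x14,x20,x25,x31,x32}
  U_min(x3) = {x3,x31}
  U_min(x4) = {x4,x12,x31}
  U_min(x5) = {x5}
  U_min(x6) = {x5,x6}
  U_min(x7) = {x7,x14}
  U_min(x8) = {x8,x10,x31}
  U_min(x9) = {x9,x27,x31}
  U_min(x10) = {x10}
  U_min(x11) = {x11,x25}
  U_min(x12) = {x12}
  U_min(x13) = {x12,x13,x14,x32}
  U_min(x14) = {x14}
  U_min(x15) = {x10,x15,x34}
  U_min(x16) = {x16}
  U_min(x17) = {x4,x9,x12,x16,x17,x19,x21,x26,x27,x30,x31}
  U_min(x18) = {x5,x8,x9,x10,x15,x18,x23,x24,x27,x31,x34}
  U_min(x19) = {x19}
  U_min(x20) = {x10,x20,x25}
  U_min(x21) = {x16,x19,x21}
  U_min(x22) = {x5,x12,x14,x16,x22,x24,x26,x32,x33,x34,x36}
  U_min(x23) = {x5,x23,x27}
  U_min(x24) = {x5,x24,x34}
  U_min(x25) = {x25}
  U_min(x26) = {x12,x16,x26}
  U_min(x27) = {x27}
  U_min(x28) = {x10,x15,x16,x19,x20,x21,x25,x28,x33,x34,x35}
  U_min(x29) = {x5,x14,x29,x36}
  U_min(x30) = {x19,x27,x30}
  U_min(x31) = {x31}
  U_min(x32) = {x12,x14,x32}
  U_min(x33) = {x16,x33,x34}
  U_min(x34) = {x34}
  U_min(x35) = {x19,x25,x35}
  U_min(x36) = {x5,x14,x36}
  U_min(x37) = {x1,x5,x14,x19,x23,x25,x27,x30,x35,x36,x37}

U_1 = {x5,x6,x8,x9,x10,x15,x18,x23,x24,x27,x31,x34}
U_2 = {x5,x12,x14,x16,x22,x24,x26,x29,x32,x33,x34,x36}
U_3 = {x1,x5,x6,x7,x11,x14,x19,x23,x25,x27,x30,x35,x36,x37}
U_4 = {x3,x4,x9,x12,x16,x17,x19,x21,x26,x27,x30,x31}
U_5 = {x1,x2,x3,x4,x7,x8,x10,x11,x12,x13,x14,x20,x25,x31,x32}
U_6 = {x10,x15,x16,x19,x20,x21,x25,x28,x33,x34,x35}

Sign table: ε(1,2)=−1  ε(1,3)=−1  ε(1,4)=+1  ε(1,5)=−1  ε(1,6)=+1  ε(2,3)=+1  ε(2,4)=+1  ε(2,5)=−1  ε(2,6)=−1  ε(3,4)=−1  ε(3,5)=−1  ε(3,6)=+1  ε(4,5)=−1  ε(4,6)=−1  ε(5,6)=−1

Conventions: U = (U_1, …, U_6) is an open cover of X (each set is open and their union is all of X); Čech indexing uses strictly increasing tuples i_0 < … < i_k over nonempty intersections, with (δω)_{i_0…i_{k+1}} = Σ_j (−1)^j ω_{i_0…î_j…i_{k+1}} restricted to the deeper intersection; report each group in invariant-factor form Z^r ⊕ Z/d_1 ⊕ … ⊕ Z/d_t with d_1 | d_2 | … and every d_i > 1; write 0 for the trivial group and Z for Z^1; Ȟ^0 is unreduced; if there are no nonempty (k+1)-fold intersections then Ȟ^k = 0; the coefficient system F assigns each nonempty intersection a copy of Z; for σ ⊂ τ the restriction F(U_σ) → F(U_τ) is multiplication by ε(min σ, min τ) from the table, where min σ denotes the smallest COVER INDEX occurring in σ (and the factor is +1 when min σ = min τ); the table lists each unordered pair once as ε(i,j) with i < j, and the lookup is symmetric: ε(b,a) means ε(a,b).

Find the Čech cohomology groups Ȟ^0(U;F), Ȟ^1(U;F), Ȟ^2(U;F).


Ȟ^0(U;F) ≅ 0; Ȟ^1(U;F) ≅ Z/2; Ȟ^2(U;F) ≅ Z

nonempty intersections:
  U12={x5,x24,x34} U13={x5,x6,x23,x27} U14={x9,x27,x31} U15={x8,x10,x31} U16={x10,x15,x34} U23={x5,x14,x36} U24={x12,x16,x26} U25={x12,x14,x32} U26={x16,x33,x34} U34={x19,x27,x30} U35={x1,x7,x11,x14,x25} U36={x19,x25,x35} U45={x3,x4,x12,x31} U46={x16,x19,x21} U56={x10,x20,x25}
  U123={x5} U126={x34} U134={x27} U145={x31} U156={x10} U235={x14} U245={x12} U246={x16} U346={x19} U356={x25}
C dims 6,15,10; δ0: rk 6, SNF 1^5·2; δ1: rk 9, SNF 1^9
Ȟ^0: (6−6)−0=0 ⇒ 0
Ȟ^1: (15−9)−6=0 plus torsion [2] ⇒ Z/2
Ȟ^2: (10−0)−9=1 ⇒ Z


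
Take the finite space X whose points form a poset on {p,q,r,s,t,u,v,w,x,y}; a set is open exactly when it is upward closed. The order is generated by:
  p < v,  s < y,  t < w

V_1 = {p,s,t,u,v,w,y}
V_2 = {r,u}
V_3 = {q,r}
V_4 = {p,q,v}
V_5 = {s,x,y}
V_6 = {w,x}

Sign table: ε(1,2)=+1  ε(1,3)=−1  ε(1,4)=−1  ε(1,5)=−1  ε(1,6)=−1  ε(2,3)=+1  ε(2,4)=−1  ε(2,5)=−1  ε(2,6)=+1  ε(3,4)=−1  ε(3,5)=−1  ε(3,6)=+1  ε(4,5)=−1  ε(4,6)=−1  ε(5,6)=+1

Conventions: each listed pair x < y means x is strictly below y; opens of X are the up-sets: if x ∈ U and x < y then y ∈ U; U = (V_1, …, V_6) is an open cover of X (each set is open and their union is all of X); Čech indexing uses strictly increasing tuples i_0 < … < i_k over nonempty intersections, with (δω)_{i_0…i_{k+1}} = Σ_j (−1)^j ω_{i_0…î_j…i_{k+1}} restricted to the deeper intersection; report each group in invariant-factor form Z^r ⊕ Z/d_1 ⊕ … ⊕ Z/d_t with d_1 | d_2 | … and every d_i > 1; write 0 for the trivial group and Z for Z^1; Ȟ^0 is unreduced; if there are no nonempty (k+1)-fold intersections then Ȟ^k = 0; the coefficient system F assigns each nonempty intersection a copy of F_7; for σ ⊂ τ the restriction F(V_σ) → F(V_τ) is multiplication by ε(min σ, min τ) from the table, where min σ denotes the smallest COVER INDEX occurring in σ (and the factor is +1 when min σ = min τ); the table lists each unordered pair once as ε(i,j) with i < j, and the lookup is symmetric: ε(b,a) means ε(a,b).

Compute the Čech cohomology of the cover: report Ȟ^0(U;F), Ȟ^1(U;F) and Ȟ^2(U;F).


Ȟ^0(U;F) ≅ Z/7, Ȟ^1(U;F) ≅ Z/7 ⊕ Z/7 and Ȟ^2(U;F) ≅ 0

intersection data:
  V12={u} V14={p,v} V15={s,y} V16={w} V23={r} V34={q} V56={x}
C dims 6,7; δ0: rk_F7 5
Ȟ^0 = (6 − 5) − 0 = 1, so Ȟ^0 ≅ Z/7
Ȟ^1 = (7 − 0) − 5 = 2, so Ȟ^1 ≅ Z/7 ⊕ Z/7
Ȟ^2 = (0 − 0) − 0 = 0, so Ȟ^2 ≅ 0


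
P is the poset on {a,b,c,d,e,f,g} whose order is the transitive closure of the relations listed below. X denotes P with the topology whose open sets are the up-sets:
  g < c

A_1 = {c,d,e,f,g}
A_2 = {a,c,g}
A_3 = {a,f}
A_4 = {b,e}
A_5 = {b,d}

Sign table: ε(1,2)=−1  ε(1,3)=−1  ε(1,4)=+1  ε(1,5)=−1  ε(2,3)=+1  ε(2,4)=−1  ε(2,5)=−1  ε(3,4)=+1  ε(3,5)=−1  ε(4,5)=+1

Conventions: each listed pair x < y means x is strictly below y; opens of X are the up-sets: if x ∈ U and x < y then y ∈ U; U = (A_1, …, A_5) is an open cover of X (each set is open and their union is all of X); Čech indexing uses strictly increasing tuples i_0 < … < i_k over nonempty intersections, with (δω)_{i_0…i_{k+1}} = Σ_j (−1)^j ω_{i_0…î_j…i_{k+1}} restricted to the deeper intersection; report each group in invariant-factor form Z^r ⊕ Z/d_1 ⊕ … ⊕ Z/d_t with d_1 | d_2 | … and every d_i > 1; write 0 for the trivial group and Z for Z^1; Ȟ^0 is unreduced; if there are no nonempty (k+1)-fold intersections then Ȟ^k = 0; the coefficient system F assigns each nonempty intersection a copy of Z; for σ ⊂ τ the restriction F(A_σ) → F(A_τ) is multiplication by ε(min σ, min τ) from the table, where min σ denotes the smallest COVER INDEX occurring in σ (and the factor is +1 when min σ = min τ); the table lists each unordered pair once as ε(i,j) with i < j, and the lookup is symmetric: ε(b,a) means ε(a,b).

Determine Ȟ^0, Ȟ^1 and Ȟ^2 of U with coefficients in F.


cover nerve:
  A12={c,g} A13={f} A14={e} A15={d} A23={a} A45={b}
C dims 5,6; δ0: rk 5, SNF 1^4·2
Ȟ^0: (5−5)−0=0 ⇒ 0
Ȟ^1: (6−0)−5=1 plus torsion [2] ⇒ Z ⊕ Z/2
Ȟ^2: (0−0)−0=0 ⇒ 0

Ȟ^0 ≅ 0, Ȟ^1 ≅ Z ⊕ Z/2 and Ȟ^2 ≅ 0


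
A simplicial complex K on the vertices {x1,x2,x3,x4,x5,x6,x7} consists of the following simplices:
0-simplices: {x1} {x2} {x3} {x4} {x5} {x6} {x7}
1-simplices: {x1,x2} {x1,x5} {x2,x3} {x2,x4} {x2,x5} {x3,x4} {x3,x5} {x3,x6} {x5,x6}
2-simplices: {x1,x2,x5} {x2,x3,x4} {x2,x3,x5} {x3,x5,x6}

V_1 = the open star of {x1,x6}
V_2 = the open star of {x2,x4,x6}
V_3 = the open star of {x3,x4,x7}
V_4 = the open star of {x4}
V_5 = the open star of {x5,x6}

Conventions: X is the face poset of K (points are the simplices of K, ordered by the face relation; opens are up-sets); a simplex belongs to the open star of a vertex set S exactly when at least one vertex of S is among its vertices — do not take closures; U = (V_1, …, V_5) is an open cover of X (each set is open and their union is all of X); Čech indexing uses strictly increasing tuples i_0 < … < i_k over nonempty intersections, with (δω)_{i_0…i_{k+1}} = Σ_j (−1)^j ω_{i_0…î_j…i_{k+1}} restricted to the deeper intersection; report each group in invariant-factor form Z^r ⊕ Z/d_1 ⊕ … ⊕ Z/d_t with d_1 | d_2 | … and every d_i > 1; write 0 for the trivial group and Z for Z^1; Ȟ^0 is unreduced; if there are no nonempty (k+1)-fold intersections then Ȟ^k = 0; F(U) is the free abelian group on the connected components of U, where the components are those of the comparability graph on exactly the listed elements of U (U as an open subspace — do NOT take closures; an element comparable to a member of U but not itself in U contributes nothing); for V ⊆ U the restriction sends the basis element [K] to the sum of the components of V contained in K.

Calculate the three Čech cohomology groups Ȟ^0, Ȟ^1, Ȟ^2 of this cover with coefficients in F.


nerve of the cover:
  V1={{x1},{x6},{x1,x2},{x1,x5},{x3,x6},{x5,x6},{x1,x2,x5},{x3,x5,x6}} V2={{x2},{x4},{x6},{x1,x2},{x2,x3},{x2,x4},{x2,x5},{x3,x4},{x3,x6},{x5,x6},{x1,x2,x5},{x2,x3,x4},{x2,x3,x5},{x3,x5,x6}} V3={{x3},{x4},{x7},{x2,x3},{x2,x4},{x3,x4},{x3,x5},{x3,x6},{x2,x3,x4},{x2,x3,x5},{x3,x5,x6}} V4={{x4},{x2,x4},{x3,x4},{x2,x3,x4}} V5={{x5},{x6},{x1,x5},{x2,x5},{x3,x5},{x3,x6},{x5,x6},{x1,x2,x5},{x2,x3,x5},{x3,x5,x6}}
  V12={{x6},{x1,x2},{x3,x6},{x5,x6},{x1,x2,x5},{x3,x5,x6}} V13={{x3,x6},{x3,x5,x6}} V15={{x6},{x1,x5},{x3,x6},{x5,x6},{x1,x2,x5},{x3,x5,x6}} V23={{x4},{x2,x3},{x2,x4},{x3,x4},{x3,x6},{x2,x3,x4},{x2,x3,x5},{x3,x5,x6}} V24={{x4},{x2,x4},{x3,x4},{x2,x3,x4}} V25={{x6},{x2,x5},{x3,x6},{x5,x6},{x1,x2,x5},{x2,x3,x5},{x3,x5,x6}} V34={{x4},{x2,x4},{x3,x4},{x2,x3,x4}} V35={{x3,x5},{x3,x6},{x2,x3,x5},{x3,x5,x6}}
  V123={{x3,x6},{x3,x5,x6}} V125={{x6},{x3,x6},{x5,x6},{x1,x2,x5},{x3,x5,x6}} V135={{x3,x6},{x3,x5,x6}} V234={{x4},{x2,x4},{x3,x4},{x2,x3,x4}} V235={{x3,x6},{x2,x3,x5},{x3,x5,x6}}
  V1235={{x3,x6},{x3,x5,x6}}
components per intersection:
  V1: {{x1},{x1,x2},{x1,x5},{x1,x2,x5}} {{x6},{x3,x6},{x5,x6},{x3,x5,x6}}
  V2: {{x2},{x4},{x1,x2},{x2,x3},{x2,x4},{x2,x5},{x3,x4},{x1,x2,x5},{x2,x3,x4},{x2,x3,x5}} {{x6},{x3,x6},{x5,x6},{x3,x5,x6}}
  V3: {{x3},{x4},{x2,x3},{x2,x4},{x3,x4},{x3,x5},{x3,x6},{x2,x3,x4},{x2,x3,x5},{x3,x5,x6}} {{x7}}
  V4: {{x4},{x2,x4},{x3,x4},{x2,x3,x4}}
  V5: {{x5},{x6},{x1,x5},{x2,x5},{x3,x5},{x3,x6},{x5,x6},{x1,x2,x5},{x2,x3,x5},{x3,x5,x6}}
  V12: {{x6},{x3,x6},{x5,x6},{x3,x5,x6}} {{x1,x2},{x1,x2,x5}}
  V13: {{x3,x6},{x3,x5,x6}}
  V15: {{x6},{x3,x6},{x5,x6},{x3,x5,x6}} {{x1,x5},{x1,x2,x5}}
  V23: {{x4},{x2,x3},{x2,x4},{x3,x4},{x2,x3,x4},{x2,x3,x5}} {{x3,x6},{x3,x5,x6}}
  V24: {{x4},{x2,x4},{x3,x4},{x2,x3,x4}}
  V25: {{x6},{x3,x6},{x5,x6},{x3,x5,x6}} {{x2,x5},{x1,x2,x5},{x2,x3,x5}}
  V34: {{x4},{x2,x4},{x3,x4},{x2,x3,x4}}
  V35: {{x3,x5},{x3,x6},{x2,x3,x5},{x3,x5,x6}}
  V123: {{x3,x6},{x3,x5,x6}}
  V125: {{x6},{x3,x6},{x5,x6},{x3,x5,x6}} {{x1,x2,x5}}
  V135: {{x3,x6},{x3,x5,x6}}
  V234: {{x4},{x2,x4},{x3,x4},{x2,x3,x4}}
  V235: {{x3,x6},{x3,x5,x6}} {{x2,x3,x5}}
  V1235: {{x3,x6},{x3,x5,x6}}
C dims 8,12,7,1; δ0: rk 6, SNF 1^6; δ1: rk 6, SNF 1^6; δ2: rk 1, SNF 1^1
Ȟ^0 = (8 − 6) − 0 = 2, so Ȟ^0 ≅ Z^2
Ȟ^1 = (12 − 6) − 6 = 0, so Ȟ^1 ≅ 0
Ȟ^2 = (7 − 1) − 6 = 0, so Ȟ^2 ≅ 0

Ȟ^0 ≅ Z^2, Ȟ^1 ≅ 0 and Ȟ^2 ≅ 0


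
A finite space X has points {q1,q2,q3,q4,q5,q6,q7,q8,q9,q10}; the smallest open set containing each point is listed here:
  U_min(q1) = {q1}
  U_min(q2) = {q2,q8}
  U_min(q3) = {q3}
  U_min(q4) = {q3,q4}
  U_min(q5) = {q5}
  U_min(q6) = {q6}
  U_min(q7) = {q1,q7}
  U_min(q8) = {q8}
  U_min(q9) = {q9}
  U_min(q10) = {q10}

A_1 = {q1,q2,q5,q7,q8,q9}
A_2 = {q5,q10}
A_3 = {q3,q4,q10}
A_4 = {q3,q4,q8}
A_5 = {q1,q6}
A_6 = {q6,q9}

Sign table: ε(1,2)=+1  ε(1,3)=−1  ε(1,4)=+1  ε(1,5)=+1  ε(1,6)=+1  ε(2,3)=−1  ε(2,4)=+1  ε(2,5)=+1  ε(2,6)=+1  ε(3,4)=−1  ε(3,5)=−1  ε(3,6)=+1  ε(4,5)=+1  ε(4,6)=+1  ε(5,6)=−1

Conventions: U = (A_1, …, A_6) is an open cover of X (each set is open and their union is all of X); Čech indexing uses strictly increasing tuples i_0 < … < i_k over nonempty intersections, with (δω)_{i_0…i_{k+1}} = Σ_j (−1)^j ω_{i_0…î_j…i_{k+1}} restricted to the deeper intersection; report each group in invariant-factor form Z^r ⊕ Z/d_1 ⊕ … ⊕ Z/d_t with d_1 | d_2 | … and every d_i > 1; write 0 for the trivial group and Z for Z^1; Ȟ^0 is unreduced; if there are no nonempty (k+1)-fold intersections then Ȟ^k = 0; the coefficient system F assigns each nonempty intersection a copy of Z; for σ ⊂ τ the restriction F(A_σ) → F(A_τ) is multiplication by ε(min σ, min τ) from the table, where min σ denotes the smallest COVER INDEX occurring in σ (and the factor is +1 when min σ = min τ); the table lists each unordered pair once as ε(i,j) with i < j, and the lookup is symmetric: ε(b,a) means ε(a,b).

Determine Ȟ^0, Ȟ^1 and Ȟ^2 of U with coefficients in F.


nerve simplices:
  A12={q5} A14={q8} A15={q1} A16={q9} A23={q10} A34={q3,q4} A56={q6}
C dims 6,7; δ0: rk 6, SNF 1^5·2
degree 0: 6−6−0 = 0 → Ȟ^0 ≅ 0
degree 1: 7−0−6 = 1 plus torsion [2] → Ȟ^1 ≅ Z ⊕ Z/2
degree 2: 0−0−0 = 0 → Ȟ^2 ≅ 0

Ȟ^0(U;F) ≅ 0, Ȟ^1(U;F) ≅ Z ⊕ Z/2, Ȟ^2(U;F) ≅ 0


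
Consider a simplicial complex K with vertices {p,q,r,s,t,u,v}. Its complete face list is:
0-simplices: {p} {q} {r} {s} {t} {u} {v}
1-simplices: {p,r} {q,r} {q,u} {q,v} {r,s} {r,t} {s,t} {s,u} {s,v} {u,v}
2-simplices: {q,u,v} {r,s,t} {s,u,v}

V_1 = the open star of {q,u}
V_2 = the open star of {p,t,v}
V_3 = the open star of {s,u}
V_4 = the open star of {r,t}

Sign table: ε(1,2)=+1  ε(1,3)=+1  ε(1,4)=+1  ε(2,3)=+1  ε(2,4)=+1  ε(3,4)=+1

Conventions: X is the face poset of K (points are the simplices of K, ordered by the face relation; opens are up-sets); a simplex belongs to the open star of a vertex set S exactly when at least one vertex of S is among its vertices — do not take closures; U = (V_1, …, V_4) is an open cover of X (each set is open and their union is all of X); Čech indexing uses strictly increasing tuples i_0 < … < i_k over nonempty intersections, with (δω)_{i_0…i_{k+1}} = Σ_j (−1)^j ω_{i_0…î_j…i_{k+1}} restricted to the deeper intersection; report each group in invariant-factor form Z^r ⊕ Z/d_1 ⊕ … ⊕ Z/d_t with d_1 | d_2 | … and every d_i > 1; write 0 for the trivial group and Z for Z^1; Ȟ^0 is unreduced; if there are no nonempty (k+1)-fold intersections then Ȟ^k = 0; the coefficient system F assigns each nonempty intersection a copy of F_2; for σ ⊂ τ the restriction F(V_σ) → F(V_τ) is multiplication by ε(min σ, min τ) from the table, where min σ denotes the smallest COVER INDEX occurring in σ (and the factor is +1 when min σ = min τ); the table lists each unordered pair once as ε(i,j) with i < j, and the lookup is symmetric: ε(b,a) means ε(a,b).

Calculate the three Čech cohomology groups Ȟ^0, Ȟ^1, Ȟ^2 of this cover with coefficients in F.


Ȟ^0 = Z/2, Ȟ^1 = Z/2 and Ȟ^2 = 0

nonempty intersections:
  V1={{q},{u},{q,r},{q,u},{q,v},{s,u},{u,v},{q,u,v},{s,u,v}} V2={{p},{t},{v},{p,r},{q,v},{r,t},{s,t},{s,v},{u,v},{q,u,v},{r,s,t},{s,u,v}} V3={{s},{u},{q,u},{r,s},{s,t},{s,u},{s,v},{u,v},{q,u,v},{r,s,t},{s,u,v}} V4={{r},{t},{p,r},{q,r},{r,s},{r,t},{s,t},{r,s,t}}
  V12={{q,v},{u,v},{q,u,v},{s,u,v}} V13={{u},{q,u},{s,u},{u,v},{q,u,v},{s,u,v}} V14={{q,r}} V23={{s,t},{s,v},{u,v},{q,u,v},{r,s,t},{s,u,v}} V24={{t},{p,r},{r,t},{s,t},{r,s,t}} V34={{r,s},{s,t},{r,s,t}}
  V123={{u,v},{q,u,v},{s,u,v}} V234={{s,t},{r,s,t}}
C dims 4,6,2; δ0: rk_F2 3; δ1: rk_F2 2
Ȟ^0: (4−3)−0=1 ⇒ Z/2
Ȟ^1: (6−2)−3=1 ⇒ Z/2
Ȟ^2: (2−0)−2=0 ⇒ 0


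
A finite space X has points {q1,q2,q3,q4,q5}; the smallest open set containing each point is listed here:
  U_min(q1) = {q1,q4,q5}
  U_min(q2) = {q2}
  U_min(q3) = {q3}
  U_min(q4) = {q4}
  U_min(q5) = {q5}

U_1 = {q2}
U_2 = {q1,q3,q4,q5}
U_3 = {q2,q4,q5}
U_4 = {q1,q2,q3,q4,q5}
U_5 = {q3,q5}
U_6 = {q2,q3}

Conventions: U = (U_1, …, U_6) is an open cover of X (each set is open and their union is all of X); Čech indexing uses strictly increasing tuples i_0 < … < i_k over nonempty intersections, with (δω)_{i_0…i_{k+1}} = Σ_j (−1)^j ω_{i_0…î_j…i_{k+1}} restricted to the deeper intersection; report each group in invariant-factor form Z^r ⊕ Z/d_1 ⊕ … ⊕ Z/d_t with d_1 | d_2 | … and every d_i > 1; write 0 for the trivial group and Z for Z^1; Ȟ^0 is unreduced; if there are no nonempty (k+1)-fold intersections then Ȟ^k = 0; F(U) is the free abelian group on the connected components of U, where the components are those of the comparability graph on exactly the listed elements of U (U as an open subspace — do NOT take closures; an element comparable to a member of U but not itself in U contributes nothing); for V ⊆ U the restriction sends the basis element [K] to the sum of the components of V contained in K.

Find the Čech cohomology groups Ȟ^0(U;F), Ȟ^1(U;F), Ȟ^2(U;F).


Ȟ^0 = Z^3, Ȟ^1 = 0, Ȟ^2 = 0

nerve of the cover:
  U13={q2} U14={q2} U16={q2} U23={q4,q5} U24={q1,q3,q4,q5} U25={q3,q5} U26={q3} U34={q2,q4,q5} U35={q5} U36={q2} U45={q3,q5} U46={q2,q3} U56={q3}
  U134={q2} U136={q2} U146={q2} U234={q4,q5} U235={q5} U245={q3,q5} U246={q3} U256={q3} U345={q5} U346={q2} U456={q3}
  U1346={q2} U2345={q5} U2456={q3}
components per intersection:
  U1: {q2}
  U2: {q1,q4,q5} {q3}
  U3: {q2} {q4} {q5}
  U4: {q1,q4,q5} {q2} {q3}
  U5: {q3} {q5}
  U6: {q2} {q3}
  U13: {q2}
  U14: {q2}
  U16: {q2}
  U23: {q4} {q5}
  U24: {q1,q4,q5} {q3}
  U25: {q3} {q5}
  U26: {q3}
  U34: {q2} {q4} {q5}
  U35: {q5}
  U36: {q2}
  U45: {q3} {q5}
  U46: {q2} {q3}
  U56: {q3}
  U134: {q2}
  U136: {q2}
  U146: {q2}
  U234: {q4} {q5}
  U235: {q5}
  U245: {q3} {q5}
  U246: {q3}
  U256: {q3}
  U345: {q5}
  U346: {q2}
  U456: {q3}
  U1346: {q2}
  U2345: {q5}
  U2456: {q3}
C dims 13,20,13,3; δ0: rk 10, SNF 1^10; δ1: rk 10, SNF 1^10; δ2: rk 3, SNF 1^3
Ȟ^0 = (13 − 10) − 0 = 3, so Ȟ^0 ≅ Z^3
Ȟ^1 = (20 − 10) − 10 = 0, so Ȟ^1 ≅ 0
Ȟ^2 = (13 − 3) − 10 = 0, so Ȟ^2 ≅ 0


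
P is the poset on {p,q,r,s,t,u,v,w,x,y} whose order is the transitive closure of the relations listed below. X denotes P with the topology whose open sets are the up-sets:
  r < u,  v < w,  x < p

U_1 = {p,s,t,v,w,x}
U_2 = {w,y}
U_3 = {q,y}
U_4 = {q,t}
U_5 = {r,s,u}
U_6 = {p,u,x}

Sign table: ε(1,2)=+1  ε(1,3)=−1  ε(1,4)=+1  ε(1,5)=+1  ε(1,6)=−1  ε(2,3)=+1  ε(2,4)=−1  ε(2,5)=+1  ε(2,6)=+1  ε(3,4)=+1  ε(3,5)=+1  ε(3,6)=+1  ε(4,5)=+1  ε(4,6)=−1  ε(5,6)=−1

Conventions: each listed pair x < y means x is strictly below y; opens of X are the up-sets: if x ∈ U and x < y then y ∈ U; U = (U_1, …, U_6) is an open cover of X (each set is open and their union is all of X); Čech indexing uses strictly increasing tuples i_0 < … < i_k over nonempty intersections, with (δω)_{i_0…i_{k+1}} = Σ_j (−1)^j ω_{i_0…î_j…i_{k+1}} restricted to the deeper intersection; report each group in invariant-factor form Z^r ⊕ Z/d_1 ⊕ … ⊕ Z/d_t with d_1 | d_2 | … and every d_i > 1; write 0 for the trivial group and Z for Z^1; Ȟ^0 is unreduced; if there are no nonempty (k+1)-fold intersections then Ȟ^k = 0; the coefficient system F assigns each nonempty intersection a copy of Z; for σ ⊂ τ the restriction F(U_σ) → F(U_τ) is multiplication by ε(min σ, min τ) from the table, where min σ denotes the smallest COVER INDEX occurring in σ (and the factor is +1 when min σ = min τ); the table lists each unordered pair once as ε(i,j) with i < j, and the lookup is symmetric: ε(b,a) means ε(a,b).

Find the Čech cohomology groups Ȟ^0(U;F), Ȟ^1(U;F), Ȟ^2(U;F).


cover nerve:
  U12={w} U14={t} U15={s} U16={p,x} U23={y} U34={q} U56={u}
C dims 6,7; δ0: rk 5, SNF 1^5
Ȟ^0: (6−5)−0=1 ⇒ Z
Ȟ^1: (7−0)−5=2 ⇒ Z^2
Ȟ^2: (0−0)−0=0 ⇒ 0

Ȟ^0 ≅ Z,  Ȟ^1 ≅ Z^2,  Ȟ^2 ≅ 0


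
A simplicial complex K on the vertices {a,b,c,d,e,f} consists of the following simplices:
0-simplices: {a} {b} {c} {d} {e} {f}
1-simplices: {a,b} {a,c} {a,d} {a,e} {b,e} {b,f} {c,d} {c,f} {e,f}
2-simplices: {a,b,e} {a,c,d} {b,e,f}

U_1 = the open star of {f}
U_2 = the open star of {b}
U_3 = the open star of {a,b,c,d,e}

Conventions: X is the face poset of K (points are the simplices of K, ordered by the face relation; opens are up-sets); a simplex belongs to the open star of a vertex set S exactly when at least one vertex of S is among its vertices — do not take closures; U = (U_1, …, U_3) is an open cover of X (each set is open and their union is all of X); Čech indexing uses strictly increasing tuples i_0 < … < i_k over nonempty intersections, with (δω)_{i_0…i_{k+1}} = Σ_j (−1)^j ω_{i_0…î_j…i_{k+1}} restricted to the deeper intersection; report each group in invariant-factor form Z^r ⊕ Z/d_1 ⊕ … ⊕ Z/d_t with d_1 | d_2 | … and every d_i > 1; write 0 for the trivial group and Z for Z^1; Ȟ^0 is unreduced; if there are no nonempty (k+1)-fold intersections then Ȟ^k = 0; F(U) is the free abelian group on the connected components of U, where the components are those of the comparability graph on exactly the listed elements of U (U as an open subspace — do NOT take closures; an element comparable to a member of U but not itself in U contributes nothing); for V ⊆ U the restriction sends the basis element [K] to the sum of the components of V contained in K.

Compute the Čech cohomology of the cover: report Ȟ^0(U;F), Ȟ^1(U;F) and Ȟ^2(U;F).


nonempty intersections:
  U1={{f},{b,f},{c,f},{e,f},{b,e,f}} U2={{b},{a,b},{b,e},{b,f},{a,b,e},{b,e,f}} U3={{a},{b},{c},{d},{e},{a,b},{a,c},{a,d},{a,e},{b,e},{b,f},{c,d},{c,f},{e,f},{a,b,e},{a,c,d},{b,e,f}}
  U12={{b,f},{b,e,f}} U13={{b,f},{c,f},{e,f},{b,e,f}} U23={{b},{a,b},{b,e},{b,f},{a,b,e},{b,e,f}}
  U123={{b,f},{b,e,f}}
components per intersection:
  U1: {{f},{b,f},{c,f},{e,f},{b,e,f}}
  U2: {{b},{a,b},{b,e},{b,f},{a,b,e},{b,e,f}}
  U3: {{a},{b},{c},{d},{e},{a,b},{a,c},{a,d},{a,e},{b,e},{b,f},{c,d},{c,f},{e,f},{a,b,e},{a,c,d},{b,e,f}}
  U12: {{b,f},{b,e,f}}
  U13: {{b,f},{e,f},{b,e,f}} {{c,f}}
  U23: {{b},{a,b},{b,e},{b,f},{a,b,e},{b,e,f}}
  U123: {{b,f},{b,e,f}}
C dims 3,4,1; δ0: rk 2, SNF 1^2; δ1: rk 1, SNF 1^1
Ȟ^0: (3−2)−0=1 ⇒ Z
Ȟ^1: (4−1)−2=1 ⇒ Z
Ȟ^2: (1−0)−1=0 ⇒ 0

Ȟ^0(U;F) ≅ Z, Ȟ^1(U;F) ≅ Z and Ȟ^2(U;F) ≅ 0


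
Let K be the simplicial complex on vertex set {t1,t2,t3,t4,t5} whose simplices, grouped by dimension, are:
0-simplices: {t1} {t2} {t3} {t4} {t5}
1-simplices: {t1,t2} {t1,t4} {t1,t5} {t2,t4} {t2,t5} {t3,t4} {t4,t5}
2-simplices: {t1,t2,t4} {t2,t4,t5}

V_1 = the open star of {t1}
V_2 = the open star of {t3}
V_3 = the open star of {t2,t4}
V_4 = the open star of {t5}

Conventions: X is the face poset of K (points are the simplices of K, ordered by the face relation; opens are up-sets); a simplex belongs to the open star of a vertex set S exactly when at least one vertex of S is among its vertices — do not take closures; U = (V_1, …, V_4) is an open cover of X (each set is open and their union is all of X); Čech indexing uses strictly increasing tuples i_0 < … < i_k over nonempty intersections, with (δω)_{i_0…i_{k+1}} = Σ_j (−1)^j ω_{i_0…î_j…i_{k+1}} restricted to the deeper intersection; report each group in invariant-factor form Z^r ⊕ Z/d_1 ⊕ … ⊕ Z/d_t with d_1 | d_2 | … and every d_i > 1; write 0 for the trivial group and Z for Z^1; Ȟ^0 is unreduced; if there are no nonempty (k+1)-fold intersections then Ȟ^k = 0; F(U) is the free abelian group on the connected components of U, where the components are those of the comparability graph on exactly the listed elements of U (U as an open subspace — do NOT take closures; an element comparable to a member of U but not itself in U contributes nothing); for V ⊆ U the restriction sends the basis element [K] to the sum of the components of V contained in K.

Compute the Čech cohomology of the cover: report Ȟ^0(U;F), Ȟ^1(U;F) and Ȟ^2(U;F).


cover nerve:
  V1={{t1},{t1,t2},{t1,t4},{t1,t5},{t1,t2,t4}} V2={{t3},{t3,t4}} V3={{t2},{t4},{t1,t2},{t1,t4},{t2,t4},{t2,t5},{t3,t4},{t4,t5},{t1,t2,t4},{t2,t4,t5}} V4={{t5},{t1,t5},{t2,t5},{t4,t5},{t2,t4,t5}}
  V13={{t1,t2},{t1,t4},{t1,t2,t4}} V14={{t1,t5}} V23={{t3,t4}} V34={{t2,t5},{t4,t5},{t2,t4,t5}}
components per intersection:
  V1: {{t1},{t1,t2},{t1,t4},{t1,t5},{t1,t2,t4}}
  V2: {{t3},{t3,t4}}
  V3: {{t2},{t4},{t1,t2},{t1,t4},{t2,t4},{t2,t5},{t3,t4},{t4,t5},{t1,t2,t4},{t2,t4,t5}}
  V4: {{t5},{t1,t5},{t2,t5},{t4,t5},{t2,t4,t5}}
  V13: {{t1,t2},{t1,t4},{t1,t2,t4}}
  V14: {{t1,t5}}
  V23: {{t3,t4}}
  V34: {{t2,t5},{t4,t5},{t2,t4,t5}}
C dims 4,4; δ0: rk 3, SNF 1^3
Ȟ^0: (4−3)−0=1 ⇒ Z
Ȟ^1: (4−0)−3=1 ⇒ Z
Ȟ^2: (0−0)−0=0 ⇒ 0

Ȟ^0 ≅ Z; Ȟ^1 ≅ Z; Ȟ^2 ≅ 0


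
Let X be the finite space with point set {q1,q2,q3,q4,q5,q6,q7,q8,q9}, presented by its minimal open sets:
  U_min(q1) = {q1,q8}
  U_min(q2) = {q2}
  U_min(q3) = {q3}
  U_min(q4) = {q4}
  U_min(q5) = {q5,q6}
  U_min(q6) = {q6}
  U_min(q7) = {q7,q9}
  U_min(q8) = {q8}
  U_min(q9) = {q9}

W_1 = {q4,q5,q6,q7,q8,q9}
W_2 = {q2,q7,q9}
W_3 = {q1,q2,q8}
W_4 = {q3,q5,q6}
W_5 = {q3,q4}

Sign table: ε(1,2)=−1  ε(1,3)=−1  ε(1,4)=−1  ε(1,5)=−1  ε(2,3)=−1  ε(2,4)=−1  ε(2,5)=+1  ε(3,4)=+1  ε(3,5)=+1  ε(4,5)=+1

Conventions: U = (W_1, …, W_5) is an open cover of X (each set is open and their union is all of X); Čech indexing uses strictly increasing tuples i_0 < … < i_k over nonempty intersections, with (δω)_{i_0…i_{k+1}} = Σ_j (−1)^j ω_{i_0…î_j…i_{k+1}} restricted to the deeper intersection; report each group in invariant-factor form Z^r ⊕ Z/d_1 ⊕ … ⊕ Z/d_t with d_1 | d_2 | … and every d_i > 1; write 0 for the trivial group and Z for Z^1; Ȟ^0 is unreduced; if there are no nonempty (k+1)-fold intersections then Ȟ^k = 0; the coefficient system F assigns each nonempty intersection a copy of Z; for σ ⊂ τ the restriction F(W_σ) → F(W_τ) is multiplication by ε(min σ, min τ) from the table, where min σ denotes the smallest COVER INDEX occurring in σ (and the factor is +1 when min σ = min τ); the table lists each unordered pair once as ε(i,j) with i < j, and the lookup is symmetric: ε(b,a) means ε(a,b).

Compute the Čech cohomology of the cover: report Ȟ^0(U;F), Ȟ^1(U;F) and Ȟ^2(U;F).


intersection data:
  W12={q7,q9} W13={q8} W14={q5,q6} W15={q4} W23={q2} W45={q3}
C dims 5,6; δ0: rk 5, SNF 1^4·2
Ȟ^0 = (5 − 5) − 0 = 0, so Ȟ^0 ≅ 0
Ȟ^1 = (6 − 0) − 5 = 1 plus torsion [2], so Ȟ^1 ≅ Z ⊕ Z/2
Ȟ^2 = (0 − 0) − 0 = 0, so Ȟ^2 ≅ 0

Ȟ^0 = 0; Ȟ^1 = Z ⊕ Z/2; Ȟ^2 = 0


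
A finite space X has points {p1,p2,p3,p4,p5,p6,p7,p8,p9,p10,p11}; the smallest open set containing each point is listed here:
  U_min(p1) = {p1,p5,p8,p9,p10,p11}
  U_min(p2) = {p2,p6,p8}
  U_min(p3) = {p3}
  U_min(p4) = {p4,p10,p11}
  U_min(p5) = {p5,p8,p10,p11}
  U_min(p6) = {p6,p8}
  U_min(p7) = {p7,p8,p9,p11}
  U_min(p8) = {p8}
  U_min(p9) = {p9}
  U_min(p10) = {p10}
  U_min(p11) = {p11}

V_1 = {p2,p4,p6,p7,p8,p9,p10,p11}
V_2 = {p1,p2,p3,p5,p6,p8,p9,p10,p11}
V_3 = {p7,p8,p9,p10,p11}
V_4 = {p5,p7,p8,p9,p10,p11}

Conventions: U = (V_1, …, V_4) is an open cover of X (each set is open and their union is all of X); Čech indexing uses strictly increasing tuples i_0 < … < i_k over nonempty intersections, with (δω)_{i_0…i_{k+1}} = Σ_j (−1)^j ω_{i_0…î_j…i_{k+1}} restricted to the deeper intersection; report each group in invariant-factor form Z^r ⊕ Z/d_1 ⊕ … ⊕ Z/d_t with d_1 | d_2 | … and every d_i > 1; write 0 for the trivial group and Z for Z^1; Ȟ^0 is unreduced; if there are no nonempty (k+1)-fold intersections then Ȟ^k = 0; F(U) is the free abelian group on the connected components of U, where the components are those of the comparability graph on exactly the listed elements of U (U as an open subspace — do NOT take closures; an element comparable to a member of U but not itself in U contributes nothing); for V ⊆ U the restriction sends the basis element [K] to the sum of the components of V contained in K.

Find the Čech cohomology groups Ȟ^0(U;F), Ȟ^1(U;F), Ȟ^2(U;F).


nonempty intersections:
  V12={p2,p6,p8,p9,p10,p11} V13={p7,p8,p9,p10,p11} V14={p7,p8,p9,p10,p11} V23={p8,p9,p10,p11} V24={p5,p8,p9,p10,p11} V34={p7,p8,p9,p10,p11}
  V123={p8,p9,p10,p11} V124={p8,p9,p10,p11} V134={p7,p8,p9,p10,p11} V234={p8,p9,p10,p11}
  V1234={p8,p9,p10,p11}
components per intersection:
  V1: {p2,p4,p6,p7,p8,p9,p10,p11}
  V2: {p1,p2,p5,p6,p8,p9,p10,p11} {p3}
  V3: {p7,p8,p9,p11} {p10}
  V4: {p5,p7,p8,p9,p10,p11}
  V12: {p2,p6,p8} {p9} {p10} {p11}
  V13: {p7,p8,p9,p11} {p10}
  V14: {p7,p8,p9,p11} {p10}
  V23: {p8} {p9} {p10} {p11}
  V24: {p5,p8,p10,p11} {p9}
  V34: {p7,p8,p9,p11} {p10}
  V123: {p8} {p9} {p10} {p11}
  V124: {p8} {p9} {p10} {p11}
  V134: {p7,p8,p9,p11} {p10}
  V234: {p8} {p9} {p10} {p11}
  V1234: {p8} {p9} {p10} {p11}
C dims 6,16,14,4; δ0: rk 4, SNF 1^4; δ1: rk 10, SNF 1^10; δ2: rk 4, SNF 1^4
Ȟ^0: (6−4)−0=2 ⇒ Z^2
Ȟ^1: (16−10)−4=2 ⇒ Z^2
Ȟ^2: (14−4)−10=0 ⇒ 0

Ȟ^0(U;F) ≅ Z^2,  Ȟ^1(U;F) ≅ Z^2,  Ȟ^2(U;F) ≅ 0
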